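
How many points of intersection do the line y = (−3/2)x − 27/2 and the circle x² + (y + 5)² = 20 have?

0

Centre (0, −5), r² = 20. Distance² from centre to line = (17)²/13 = 289/13.
Since d² > r², the line lies outside the circle.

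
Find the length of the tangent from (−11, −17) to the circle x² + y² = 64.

With centre O = (0, 0), |OP|² = 410 and r² = 64.
By the tangent–radius right angle, tangent length = √(|PO|² − r²) = √346.

√346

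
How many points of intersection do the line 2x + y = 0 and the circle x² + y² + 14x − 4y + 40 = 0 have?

0

Centre (−7, 2), r² = 13. Distance² from centre to line = (−12)²/5 = 144/5.
Since d² > r², the line lies outside the circle.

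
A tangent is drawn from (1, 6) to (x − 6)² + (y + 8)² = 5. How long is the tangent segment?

6√6

With centre O = (6, −8), |OP|² = 221 and r² = 5.
Power of the point: PT² = |PO|² − r² = 216, so PT = 6√6.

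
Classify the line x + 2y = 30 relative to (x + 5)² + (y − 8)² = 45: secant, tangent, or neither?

neither

Substituting the line into the circle gives 5x² + 12x + 116 = 0.
Δ = 144 − 2320 = −2176.
No real roots: the line does not meet the circle.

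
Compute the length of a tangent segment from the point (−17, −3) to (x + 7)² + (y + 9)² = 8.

8√2

Centre (−7, −9), r² = 8. |PO|² = (−10)² + (6)² = 136.
The tangent meets the radius at right angles, so tangent² = |PO|² − r² = 136 − 8 = 128.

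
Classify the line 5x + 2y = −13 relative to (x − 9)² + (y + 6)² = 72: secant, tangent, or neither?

neither

Substituting the line into the circle gives 29x² − 62x + 37 = 0.
Discriminant = (−62)² − 4·29·(37) = −448 < 0.
No real roots: the line does not meet the circle.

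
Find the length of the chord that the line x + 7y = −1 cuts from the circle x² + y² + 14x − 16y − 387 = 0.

The distance from (−7, 8) to the line is 50/√50, and r² = 500.
Half the chord is √(r² − d²) = √(450), so the full chord is 30√2.

30√2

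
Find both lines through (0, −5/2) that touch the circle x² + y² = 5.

Write the tangent as mx − y + (−5/2 − m·(0)) = 0 and set its distance from the centre to √5:
[m·(0) − (5/2)]² = 5(m² + 1)
4m² − 1 = 0, so m = 1/2 or m = −1/2.
With m = 1/2: x − 2y = 5. With m = −1/2: x + 2y = −5.

x − 2y = 5 and x + 2y = −5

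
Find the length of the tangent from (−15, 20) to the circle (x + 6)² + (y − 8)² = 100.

Centre (−6, 8), r² = 100. |PO|² = (−9)² + (12)² = 225.
Power of the point: PT² = |PO|² − r² = 125, so PT = 5√5.

5√5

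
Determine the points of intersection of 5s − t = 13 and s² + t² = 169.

From the line, t = 5s − 13. Substituting:
26s² − 130s = 0  ⟹  s² − 5s = 0
s = 5 or s = 0, giving (5, 12) and (0, −13).

(0, −13) and (5, 12)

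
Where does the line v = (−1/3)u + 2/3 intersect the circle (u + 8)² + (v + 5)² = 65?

(−7, 3) and (−4, 2)

Express v = (2 − u)/3 and substitute into the circle:
10u² + 110u + 280 = 0  ⟹  u² + 11u + 28 = 0
u = −4 or u = −7, giving (−4, 2) and (−7, 3).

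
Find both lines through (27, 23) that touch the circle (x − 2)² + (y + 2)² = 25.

3x − 4y = −11 and 4x − 3y = 39

A line y − (23) = m(x − (27)) is tangent when its distance from (2, −2) is 5:
[m·(−25) − (−25)]² = 25(m² + 1)
12m² − 25m + 12 = 0, so m = 3/4 or m = 4/3.
Through (27, 23) these give 3x − 4y = −11 and 4x − 3y = 39.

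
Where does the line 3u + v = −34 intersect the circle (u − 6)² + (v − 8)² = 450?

Substitute v = −3u − 34:
10u² + 240u + 1350 = 0  ⟹  u² + 24u + 135 = 0
u = −9 or u = −15, giving (−9, −7) and (−15, 11).

(−15, 11) and (−9, −7)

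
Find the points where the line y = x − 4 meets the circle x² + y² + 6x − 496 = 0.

(−15, −19) and (16, 12)

From the line, y = x − 4. Substituting:
2x² − 2x − 480 = 0  ⟹  x² − x − 240 = 0
x = 16 or x = −15, giving (16, 12) and (−15, −19).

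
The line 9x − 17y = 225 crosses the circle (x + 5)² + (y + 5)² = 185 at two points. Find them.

Express y = (−225 + 9x)/17 and substitute into the circle:
370x² + 370x − 26640 = 0  ⟹  x² + x − 72 = 0
x = 8 or x = −9, giving (8, −9) and (−9, −18).

(−9, −18) and (8, −9)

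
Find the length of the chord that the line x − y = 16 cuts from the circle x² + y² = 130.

2√2

From the line, y = x − 16. Substituting:
2x² − 32x + 126 = 0  ⟹  x² − 16x + 63 = 0
x = 9 or x = 7, giving (9, −7) and (7, −9).
|(9, −7) − (7, −9)| = √((2)² + (2)²) = 2√2.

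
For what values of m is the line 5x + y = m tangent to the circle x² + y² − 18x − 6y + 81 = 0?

Tangency holds when the distance from the centre (9, 3) to the line equals the radius 3:
|5·9 + 1·3 − m| / √26 = 3
|m − (48)| = 3√26.

m = 48 ± 3√26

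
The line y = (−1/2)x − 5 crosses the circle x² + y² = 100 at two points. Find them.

(−10, 0) and (6, −8)

From the line, y = (−10 − x)/2. Substituting:
5x² + 20x − 300 = 0  ⟹  x² + 4x − 60 = 0
x = 6 or x = −10, giving (6, −8) and (−10, 0).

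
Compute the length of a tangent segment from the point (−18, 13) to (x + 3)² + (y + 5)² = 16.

√533

With centre O = (−3, −5), |OP|² = 549 and r² = 16.
Power of the point: PT² = |PO|² − r² = 533, so PT = √533.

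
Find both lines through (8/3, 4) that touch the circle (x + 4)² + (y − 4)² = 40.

3x − y = 4 and 3x + y = 12

A line y − (4) = m(x − (8/3)) is tangent when its distance from (−4, 4) is 2√10:
(−20/3m − (0))² = 40(m² + 1)
m² − 9 = 0, so m = 3 or m = −3.
Through (8/3, 4) these give 3x − y = 4 and 3x + y = 12.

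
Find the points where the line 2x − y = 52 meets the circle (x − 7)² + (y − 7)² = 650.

(18, −16) and (32, 12)

Substitute y = 2x − 52:
5x² − 250x + 2880 = 0  ⟹  x² − 50x + 576 = 0
x = 32 or x = 18, giving (32, 12) and (18, −16).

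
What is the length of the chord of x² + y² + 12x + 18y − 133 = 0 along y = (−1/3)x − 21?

8√10

Express y = (−63 − x)/3 and substitute into the circle:
10x² + 180x − 630 = 0  ⟹  x² + 18x − 63 = 0
x = 3 or x = −21, giving (3, −22) and (−21, −14).
Chord length = distance between (3, −22) and (−21, −14) = √640 = 8√10.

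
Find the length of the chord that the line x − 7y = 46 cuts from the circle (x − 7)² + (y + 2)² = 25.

5√2

The distance from (7, −2) to the line is 25/√50, and r² = 25.
Chord = 2√(r² − d²) = 2·√(25/2) = 5√2.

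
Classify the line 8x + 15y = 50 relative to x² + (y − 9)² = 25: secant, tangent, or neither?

tangent

d² = (8·0 + 15·9 − (50))²/289 = 25; r² = 25.
Since d² = r², the line is tangent.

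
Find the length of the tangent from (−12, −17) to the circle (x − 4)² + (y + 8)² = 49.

Centre (4, −8), r² = 49. |PO|² = (−16)² + (−9)² = 337.
By the tangent–radius right angle, tangent length = √(|PO|² − r²) = √288 = 12√2.

12√2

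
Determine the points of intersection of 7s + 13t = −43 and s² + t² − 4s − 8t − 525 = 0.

Express t = (−43 − 7s)/13 and substitute into the circle:
218s² + 654s − 82404 = 0  ⟹  s² + 3s − 378 = 0
s = 18 or s = −21, giving (18, −13) and (−21, 8).

(−21, 8) and (18, −13)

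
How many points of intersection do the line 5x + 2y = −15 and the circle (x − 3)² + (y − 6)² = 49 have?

0

Substituting the line into the circle gives 29x² + 246x + 569 = 0.
Δ = 60516 − 66004 = −5488.
No real roots: the line does not meet the circle.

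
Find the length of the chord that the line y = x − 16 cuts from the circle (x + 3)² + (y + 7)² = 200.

16√2

Express y = x − 16 and substitute into the circle:
2x² − 12x − 110 = 0  ⟹  x² − 6x − 55 = 0
x = 11 or x = −5, giving (11, −5) and (−5, −21).
Chord length = distance between (11, −5) and (−5, −21) = √512 = 16√2.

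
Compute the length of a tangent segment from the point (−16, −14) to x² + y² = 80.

2√93

The centre is (0, 0) and r = 4√5. The square of the distance from P to the centre is 256 + 196 = 452.
The tangent meets the radius at right angles, so tangent² = |PO|² − r² = 452 − 80 = 372.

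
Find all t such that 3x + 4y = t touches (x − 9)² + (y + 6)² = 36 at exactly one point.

For a tangent, require d(centre, line) = r = 6.
|3·9 + 4·(−6) − t| / √25 = 6
|t − (3)| = 6·5, so t = 33 or t = −27.

t = −27 or t = 33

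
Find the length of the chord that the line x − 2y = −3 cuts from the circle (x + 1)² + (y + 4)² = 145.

The distance from (−1, −4) to the line is 10/√5, and r² = 145.
Chord = 2√(r² − d²) = 2·√(125) = 10√5.

10√5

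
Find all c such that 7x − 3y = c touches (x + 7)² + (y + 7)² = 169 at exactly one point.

c = −28 ± 13√58

For a tangent, require d(centre, line) = r = 13.
|7·(−7) − 3·(−7) − c| / √58 = 13
|c − (−28)| = 13√58.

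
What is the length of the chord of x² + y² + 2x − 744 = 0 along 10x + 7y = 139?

4√149

Centre (−1, 0), r² = 745. Perpendicular distance d from centre to line = |−149| / √149 = 149/√149.
Chord = 2√(r² − d²) = 2·√(596) = 4√149.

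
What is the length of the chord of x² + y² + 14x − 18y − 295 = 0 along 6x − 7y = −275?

Express y = (275 + 6x)/7 and substitute into the circle:
85x² + 3230x + 26520 = 0  ⟹  x² + 38x + 312 = 0
x = −12 or x = −26, giving (−12, 29) and (−26, 17).
Chord length = distance between (−12, 29) and (−26, 17) = √340 = 2√85.

2√85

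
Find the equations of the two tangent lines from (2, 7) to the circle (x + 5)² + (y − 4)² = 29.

Let a tangent through (2, 7) have slope m. Its distance from (−5, 4) must equal √29:
[m·(−7) − (−3)]² = 29(m² + 1)
10m² − 21m − 10 = 0, so m = 5/2 or m = −2/5.
Through (2, 7) these give 5x − 2y = −4 and 2x + 5y = 39.

5x − 2y = −4 and 2x + 5y = 39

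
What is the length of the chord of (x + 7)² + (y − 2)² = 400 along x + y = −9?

28√2

From the line, y = −x − 9. Substituting:
2x² + 36x − 230 = 0  ⟹  x² + 18x − 115 = 0
x = 5 or x = −23, giving (5, −14) and (−23, 14).
Chord length = distance between (5, −14) and (−23, 14) = √1568 = 28√2.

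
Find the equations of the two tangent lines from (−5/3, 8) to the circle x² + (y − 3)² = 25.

Let a tangent through (−5/3, 8) have slope m. Its distance from (0, 3) must equal 5:
(5/3m − (−5))² = 25(m² + 1)
4m² − 3m = 0, so m = 3/4 or m = 0.
With m = 3/4: 3x − 4y = −37. With m = 0: y = 8.

3x − 4y = −37 and y = 8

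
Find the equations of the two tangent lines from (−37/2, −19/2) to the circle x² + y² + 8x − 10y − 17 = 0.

Let a tangent through (−37/2, −19/2) have slope m. Its distance from (−4, 5) must equal √58:
(29/2m − (29/2))² = 58(m² + 1)
21m² − 58m + 21 = 0, so m = 3/7 or m = 7/3.
Through (−37/2, −19/2) these give 3x − 7y = 11 and 7x − 3y = −101.

3x − 7y = 11 and 7x − 3y = −101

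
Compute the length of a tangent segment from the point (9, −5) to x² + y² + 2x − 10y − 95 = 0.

With centre O = (−1, 5), |OP|² = 200 and r² = 121.
The tangent meets the radius at right angles, so tangent² = |PO|² − r² = 200 − 121 = 79.

√79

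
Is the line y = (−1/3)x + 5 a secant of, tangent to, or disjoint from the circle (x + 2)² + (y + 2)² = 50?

disjoint

Substituting the line into the circle gives 10x² − 6x + 27 = 0.
Discriminant = (−6)² − 4·10·(27) = −1044 < 0.
No real roots: the line does not meet the circle.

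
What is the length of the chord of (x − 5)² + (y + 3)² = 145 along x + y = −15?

From the line, y = −x − 15. Substituting:
2x² + 14x + 24 = 0  ⟹  x² + 7x + 12 = 0
x = −3 or x = −4, giving (−3, −12) and (−4, −11).
Chord length = distance between (−3, −12) and (−4, −11) = √2 = √2.

√2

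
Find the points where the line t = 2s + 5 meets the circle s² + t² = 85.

Express t = 2s + 5 and substitute into the circle:
5s² + 20s − 60 = 0  ⟹  s² + 4s − 12 = 0
s = 2 or s = −6, giving (2, 9) and (−6, −7).

(−6, −7) and (2, 9)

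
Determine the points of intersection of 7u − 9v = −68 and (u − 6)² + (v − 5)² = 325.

Express v = (68 + 7u)/9 and substitute into the circle:
130u² − 650u − 22880 = 0  ⟹  u² − 5u − 176 = 0
u = 16 or u = −11, giving (16, 20) and (−11, −1).

(−11, −1) and (16, 20)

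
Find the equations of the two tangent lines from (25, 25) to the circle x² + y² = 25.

4x − 3y = 25 and 3x − 4y = −25

A line y − (25) = m(x − (25)) is tangent when its distance from (0, 0) is 5:
[m·(−25) − (−25)]² = 25(m² + 1)
12m² − 25m + 12 = 0, so m = 4/3 or m = 3/4.
With m = 4/3: 4x − 3y = 25. With m = 3/4: 3x − 4y = −25.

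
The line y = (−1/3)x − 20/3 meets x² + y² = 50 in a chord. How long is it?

2√10

Express y = (−20 − x)/3 and substitute into the circle:
10x² + 40x − 50 = 0  ⟹  x² + 4x − 5 = 0
x = 1 or x = −5, giving (1, −7) and (−5, −5).
|(1, −7) − (−5, −5)| = √((6)² + (−2)²) = 2√10.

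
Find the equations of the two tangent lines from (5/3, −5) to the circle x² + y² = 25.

y = −5 and 3x − 4y = 25

A line y − (−5) = m(x − (5/3)) is tangent when its distance from (0, 0) is 5:
(−5/3m − (5))² = 25(m² + 1)
4m² − 3m = 0, so m = 0 or m = 3/4.
With m = 0: y = −5. With m = 3/4: 3x − 4y = 25.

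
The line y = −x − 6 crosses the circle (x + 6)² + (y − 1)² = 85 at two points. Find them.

(−13, 7) and (0, −6)

Express y = −x − 6 and substitute into the circle:
2x² + 26x = 0  ⟹  x² + 13x = 0
x = 0 or x = −13, giving (0, −6) and (−13, 7).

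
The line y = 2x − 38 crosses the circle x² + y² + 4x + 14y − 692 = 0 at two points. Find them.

Express y = 2x − 38 and substitute into the circle:
5x² − 120x + 220 = 0  ⟹  x² − 24x + 44 = 0
x = 22 or x = 2, giving (22, 6) and (2, −34).

(2, −34) and (22, 6)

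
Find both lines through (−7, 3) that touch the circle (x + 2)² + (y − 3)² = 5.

x + 2y = −1 and x − 2y = −13

A line y − (3) = m(x − (−7)) is tangent when its distance from (−2, 3) is √5:
(5m − (0))² = 5(m² + 1)
4m² − 1 = 0, so m = −1/2 or m = 1/2.
With m = −1/2: x + 2y = −1. With m = 1/2: x − 2y = −13.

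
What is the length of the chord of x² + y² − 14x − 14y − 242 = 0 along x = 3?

The line gives x = 3. Substituting into the circle:
y² − 14y − 275 = 0
y = 25 or y = −11, giving (3, 25) and (3, −11).
|(3, 25) − (3, −11)| = √((0)² + (36)²) = 36.

36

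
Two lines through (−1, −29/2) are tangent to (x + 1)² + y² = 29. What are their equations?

5x − 2y = 24 and 5x + 2y = −34

Write the tangent as mx − y + (−29/2 − m·(−1)) = 0 and set its distance from the centre to √29:
[m·(0) − (29/2)]² = 29(m² + 1)
4m² − 25 = 0, so m = 5/2 or m = −5/2.
Through (−1, −29/2) these give 5x − 2y = 24 and 5x + 2y = −34.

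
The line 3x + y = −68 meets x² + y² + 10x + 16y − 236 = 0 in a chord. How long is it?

The distance from (−5, −8) to the line is 45/√10, and r² = 325.
Chord = 2√(r² − d²) = 2·√(245/2) = 7√10.

7√10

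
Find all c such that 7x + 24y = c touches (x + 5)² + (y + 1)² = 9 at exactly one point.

Tangency holds when the distance from the centre (−5, −1) to the line equals the radius 3:
|7·(−5) + 24·(−1) − c| / √625 = 3
|c − (−59)| = 3·25, so c = 16 or c = −134.

c = −134 or c = 16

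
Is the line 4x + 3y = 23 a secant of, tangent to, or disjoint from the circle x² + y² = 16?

d² = (4·0 + 3·0 − (23))²/25 = 529/25; r² = 16.
Since d² > r², the line lies outside the circle.

disjoint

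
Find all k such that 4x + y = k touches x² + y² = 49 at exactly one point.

For a tangent, require d(centre, line) = r = 7.
|4·0 + 1·0 − k| / √17 = 7
|k| = 7√17.

k = ±7√17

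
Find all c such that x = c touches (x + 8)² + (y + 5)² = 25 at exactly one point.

c = −13 or c = −3

For a tangent, require d(centre, line) = r = 5.
|1·(−8) + 0·(−5) − c| / √1 = 5
|c − (−8)| = 5, so c = −3 or c = −13.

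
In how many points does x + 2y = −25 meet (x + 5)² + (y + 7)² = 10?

d² = (1·(−5) + 2·(−7) − (−25))²/5 = 36/5; r² = 10.
Since d² < r², the line cuts the circle twice.

2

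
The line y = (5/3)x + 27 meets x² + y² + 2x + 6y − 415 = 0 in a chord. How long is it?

The distance from (−1, −3) to the line is 85/√34, and r² = 425.
Chord = 2√(r² − d²) = 2·√(425/2) = 5√34.

5√34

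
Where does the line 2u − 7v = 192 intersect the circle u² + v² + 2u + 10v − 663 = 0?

(−9, −30) and (19, −22)

Substitute v = (−192 + 2u)/7:
53u² − 530u − 9063 = 0  ⟹  u² − 10u − 171 = 0
u = 19 or u = −9, giving (19, −22) and (−9, −30).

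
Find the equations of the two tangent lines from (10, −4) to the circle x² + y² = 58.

Let a tangent through (10, −4) have slope m. Its distance from (0, 0) must equal √58:
(−10m − (4))² = 58(m² + 1)
21m² + 40m − 21 = 0, so m = 3/7 or m = −7/3.
With m = 3/7: 3x − 7y = 58. With m = −7/3: 7x + 3y = 58.

3x − 7y = 58 and 7x + 3y = 58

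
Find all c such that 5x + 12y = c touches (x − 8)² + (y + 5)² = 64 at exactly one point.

c = −124 or c = 84

Tangency holds when the distance from the centre (8, −5) to the line equals the radius 8:
|5·8 + 12·(−5) − c| / √169 = 8
|c − (−20)| = 8·13, so c = 84 or c = −124.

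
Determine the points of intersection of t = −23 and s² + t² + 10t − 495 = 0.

(−14, −23) and (14, −23)

Substitute t = −23:
s² − 196 = 0
s = 14 or s = −14, giving (14, −23) and (−14, −23).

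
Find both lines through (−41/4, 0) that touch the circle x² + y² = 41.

4x + 5y = −41 and 4x − 5y = −41

Let a tangent through (−41/4, 0) have slope m. Its distance from (0, 0) must equal √41:
(41/4m − (0))² = 41(m² + 1)
25m² − 16 = 0, so m = −4/5 or m = 4/5.
Through (−41/4, 0) these give 4x + 5y = −41 and 4x − 5y = −41.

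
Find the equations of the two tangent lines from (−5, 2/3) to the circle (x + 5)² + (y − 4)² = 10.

x − 3y = −7 and x + 3y = −3

Let a tangent through (−5, 2/3) have slope m. Its distance from (−5, 4) must equal √10:
[m·(0) − (10/3)]² = 10(m² + 1)
9m² − 1 = 0, so m = 1/3 or m = −1/3.
Through (−5, 2/3) these give x − 3y = −7 and x + 3y = −3.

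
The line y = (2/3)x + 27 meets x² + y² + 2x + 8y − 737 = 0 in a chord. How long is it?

Express y = (81 + 2x)/3 and substitute into the circle:
13x² + 390x + 1872 = 0  ⟹  x² + 30x + 144 = 0
x = −6 or x = −24, giving (−6, 23) and (−24, 11).
Chord length = distance between (−6, 23) and (−24, 11) = √468 = 6√13.

6√13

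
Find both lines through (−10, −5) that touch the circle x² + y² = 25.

Write the tangent as mx − y + (−5 − m·(−10)) = 0 and set its distance from the centre to 5:
[m·(10) − (5)]² = 25(m² + 1)
3m² − 4m = 0, so m = 0 or m = 4/3.
Through (−10, −5) these give y = −5 and 4x − 3y = −25.

y = −5 and 4x − 3y = −25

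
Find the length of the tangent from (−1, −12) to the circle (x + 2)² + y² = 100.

With centre O = (−2, 0), |OP|² = 145 and r² = 100.
Power of the point: PT² = |PO|² − r² = 45, so PT = 3√5.

3√5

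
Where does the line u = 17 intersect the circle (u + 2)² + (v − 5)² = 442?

The line gives u = 17. Substituting into the circle:
v² − 10v − 56 = 0
v = 14 or v = −4, giving (17, 14) and (17, −4).

(17, −4) and (17, 14)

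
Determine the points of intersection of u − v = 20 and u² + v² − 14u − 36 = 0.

(13, −7) and (14, −6)

Express v = u − 20 and substitute into the circle:
2u² − 54u + 364 = 0  ⟹  u² − 27u + 182 = 0
u = 14 or u = 13, giving (14, −6) and (13, −7).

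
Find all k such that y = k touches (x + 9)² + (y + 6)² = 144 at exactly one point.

k = −18 or k = 6

The line touches the circle iff its distance from (−9, −6) is 12:
|0·(−9) + 1·(−6) − k| / √1 = 12
|k − (−6)| = 12, so k = 6 or k = −18.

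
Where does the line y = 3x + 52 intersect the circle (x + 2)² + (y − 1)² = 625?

Substitute y = 3x + 52:
10x² + 310x + 1980 = 0  ⟹  x² + 31x + 198 = 0
x = −9 or x = −22, giving (−9, 25) and (−22, −14).

(−22, −14) and (−9, 25)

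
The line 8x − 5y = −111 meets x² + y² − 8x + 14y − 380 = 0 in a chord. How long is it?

2√89

The distance from (4, −7) to the line is 178/√89, and r² = 445.
Half the chord is √(r² − d²) = √(89), so the full chord is 2√89.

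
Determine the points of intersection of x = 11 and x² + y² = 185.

(11, −8) and (11, 8)

The line gives x = 11. Substituting into the circle:
y² − 64 = 0
y = 8 or y = −8, giving (11, 8) and (11, −8).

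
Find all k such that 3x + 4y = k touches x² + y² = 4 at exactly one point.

For a tangent, require d(centre, line) = r = 2.
|3·0 + 4·0 − k| / √25 = 2
|k| = 2·5, so k = 10 or k = −10.

k = −10 or k = 10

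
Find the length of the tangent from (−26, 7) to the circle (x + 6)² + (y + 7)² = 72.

2√131

Centre (−6, −7), r² = 72. |PO|² = (−20)² + (14)² = 596.
By the tangent–radius right angle, tangent length = √(|PO|² − r²) = √524 = 2√131.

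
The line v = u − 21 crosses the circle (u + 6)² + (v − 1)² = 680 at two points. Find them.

(−4, −25) and (20, −1)

Substitute v = u − 21:
2u² − 32u − 160 = 0  ⟹  u² − 16u − 80 = 0
u = 20 or u = −4, giving (20, −1) and (−4, −25).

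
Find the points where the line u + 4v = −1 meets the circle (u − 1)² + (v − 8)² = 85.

(−5, 1) and (3, −1)

Substitute v = (−1 − u)/4:
17u² + 34u − 255 = 0  ⟹  u² + 2u − 15 = 0
u = 3 or u = −5, giving (3, −1) and (−5, 1).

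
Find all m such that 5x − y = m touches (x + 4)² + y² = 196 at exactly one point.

m = −20 ± 14√26

For a tangent, require d(centre, line) = r = 14.
|5·(−4) − 1·0 − m| / √26 = 14
|m − (−20)| = 14√26.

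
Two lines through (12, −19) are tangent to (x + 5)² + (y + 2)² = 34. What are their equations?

Let a tangent through (12, −19) have slope m. Its distance from (−5, −2) must equal √34:
[m·(−17) − (17)]² = 34(m² + 1)
15m² + 34m + 15 = 0, so m = −3/5 or m = −5/3.
With m = −3/5: 3x + 5y = −59. With m = −5/3: 5x + 3y = 3.

3x + 5y = −59 and 5x + 3y = 3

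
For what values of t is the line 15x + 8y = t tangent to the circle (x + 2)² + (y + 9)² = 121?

The line touches the circle iff its distance from (−2, −9) is 11:
|15·(−2) + 8·(−9) − t| / √289 = 11
|t − (−102)| = 11·17, so t = 85 or t = −289.

t = −289 or t = 85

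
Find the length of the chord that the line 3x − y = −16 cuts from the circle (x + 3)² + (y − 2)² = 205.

9√10

Express y = 3x + 16 and substitute into the circle:
10x² + 90x = 0  ⟹  x² + 9x = 0
x = 0 or x = −9, giving (0, 16) and (−9, −11).
Chord length = distance between (0, 16) and (−9, −11) = √810 = 9√10.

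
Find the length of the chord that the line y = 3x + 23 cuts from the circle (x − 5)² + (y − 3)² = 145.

From the line, y = 3x + 23. Substituting:
10x² + 110x + 280 = 0  ⟹  x² + 11x + 28 = 0
x = −4 or x = −7, giving (−4, 11) and (−7, 2).
Chord length = distance between (−4, 11) and (−7, 2) = √90 = 3√10.

3√10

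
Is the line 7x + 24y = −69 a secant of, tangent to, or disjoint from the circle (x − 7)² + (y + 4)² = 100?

Substituting the line into the circle gives 625x² − 8442x − 28647 = 0.
Discriminant = (−8442)² − 4·625·(−28647) = 142884864 > 0.
Two real roots: the line is a secant.

secant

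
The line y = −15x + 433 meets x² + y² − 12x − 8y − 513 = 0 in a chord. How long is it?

√226

The distance from (6, 4) to the line is 339/√226, and r² = 565.
Half the chord is √(r² − d²) = √(113/2), so the full chord is √226.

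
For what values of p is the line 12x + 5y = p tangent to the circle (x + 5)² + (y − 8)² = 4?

p = −46 or p = 6

Tangency holds when the distance from the centre (−5, 8) to the line equals the radius 2:
|12·(−5) + 5·8 − p| / √169 = 2
|p − (−20)| = 2·13, so p = 6 or p = −46.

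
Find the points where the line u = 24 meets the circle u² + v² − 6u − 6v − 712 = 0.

The line gives u = 24. Substituting into the circle:
v² − 6v − 280 = 0
v = 20 or v = −14, giving (24, 20) and (24, −14).

(24, −14) and (24, 20)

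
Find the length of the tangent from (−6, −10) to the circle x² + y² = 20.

2√29

With centre O = (0, 0), |OP|² = 136 and r² = 20.
By the tangent–radius right angle, tangent length = √(|PO|² − r²) = √116 = 2√29.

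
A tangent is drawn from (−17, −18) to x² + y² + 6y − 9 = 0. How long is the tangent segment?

With centre O = (0, −3), |OP|² = 514 and r² = 18.
Power of the point: PT² = |PO|² − r² = 496, so PT = 4√31.

4√31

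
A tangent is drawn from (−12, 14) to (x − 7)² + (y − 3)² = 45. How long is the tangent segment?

Centre (7, 3), r² = 45. |PO|² = (−19)² + (11)² = 482.
By the tangent–radius right angle, tangent length = √(|PO|² − r²) = √437.

√437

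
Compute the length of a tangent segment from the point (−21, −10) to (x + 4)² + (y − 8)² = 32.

With centre O = (−4, 8), |OP|² = 613 and r² = 32.
The tangent meets the radius at right angles, so tangent² = |PO|² − r² = 613 − 32 = 581.

√581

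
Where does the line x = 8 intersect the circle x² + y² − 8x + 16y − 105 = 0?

The line gives x = 8. Substituting into the circle:
y² + 16y − 105 = 0
y = 5 or y = −21, giving (8, 5) and (8, −21).

(8, −21) and (8, 5)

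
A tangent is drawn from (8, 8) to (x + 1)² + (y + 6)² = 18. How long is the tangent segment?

√259

Centre (−1, −6), r² = 18. |PO|² = (9)² + (14)² = 277.
The tangent meets the radius at right angles, so tangent² = |PO|² − r² = 277 − 18 = 259.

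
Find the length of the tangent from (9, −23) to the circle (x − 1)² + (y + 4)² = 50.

The centre is (1, −4) and r = 5√2. The square of the distance from P to the centre is 64 + 361 = 425.
The tangent meets the radius at right angles, so tangent² = |PO|² − r² = 425 − 50 = 375.

5√15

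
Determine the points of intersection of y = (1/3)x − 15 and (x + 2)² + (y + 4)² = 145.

(−3, −16) and (6, −13)

From the line, y = (−45 + x)/3. Substituting:
10x² − 30x − 180 = 0  ⟹  x² − 3x − 18 = 0
x = 6 or x = −3, giving (6, −13) and (−3, −16).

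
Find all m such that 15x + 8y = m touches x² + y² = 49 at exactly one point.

m = −119 or m = 119

For a tangent, require d(centre, line) = r = 7.
|15·0 + 8·0 − m| / √289 = 7
|m| = 7·17, so m = 119 or m = −119.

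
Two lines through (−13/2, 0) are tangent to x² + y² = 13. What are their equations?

2x + 3y = −13 and 2x − 3y = −13

Write the tangent as mx − y + (0 − m·(−13/2)) = 0 and set its distance from the centre to √13:
[m·(13/2) − (0)]² = 13(m² + 1)
9m² − 4 = 0, so m = −2/3 or m = 2/3.
With m = −2/3: 2x + 3y = −13. With m = 2/3: 2x − 3y = −13.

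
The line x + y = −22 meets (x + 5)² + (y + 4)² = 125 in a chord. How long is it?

9√2

From the line, y = −x − 22. Substituting:
2x² + 46x + 224 = 0  ⟹  x² + 23x + 112 = 0
x = −7 or x = −16, giving (−7, −15) and (−16, −6).
Chord length = distance between (−7, −15) and (−16, −6) = √162 = 9√2.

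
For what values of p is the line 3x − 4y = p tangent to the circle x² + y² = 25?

The line touches the circle iff its distance from (0, 0) is 5:
|3·0 − 4·0 − p| / √25 = 5
|p| = 5·5, so p = 25 or p = −25.

p = −25 or p = 25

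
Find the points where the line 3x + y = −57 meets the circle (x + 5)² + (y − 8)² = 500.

(−25, 18) and (−15, −12)

From the line, y = −3x − 57. Substituting:
10x² + 400x + 3750 = 0  ⟹  x² + 40x + 375 = 0
x = −15 or x = −25, giving (−15, −12) and (−25, 18).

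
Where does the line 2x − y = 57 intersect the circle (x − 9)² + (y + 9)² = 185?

From the line, y = 2x − 57. Substituting:
5x² − 210x + 2200 = 0  ⟹  x² − 42x + 440 = 0
x = 22 or x = 20, giving (22, −13) and (20, −17).

(20, −17) and (22, −13)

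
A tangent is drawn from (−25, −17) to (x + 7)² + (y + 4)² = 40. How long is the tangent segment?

√453

With centre O = (−7, −4), |OP|² = 493 and r² = 40.
By the tangent–radius right angle, tangent length = √(|PO|² − r²) = √453.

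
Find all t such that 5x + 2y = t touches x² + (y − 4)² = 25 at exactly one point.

t = 8 ± 5√29

For a tangent, require d(centre, line) = r = 5.
|5·0 + 2·4 − t| / √29 = 5
|t − (8)| = 5√29.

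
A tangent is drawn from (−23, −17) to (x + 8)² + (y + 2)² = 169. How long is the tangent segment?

√281

Centre (−8, −2), r² = 169. |PO|² = (−15)² + (−15)² = 450.
Power of the point: PT² = |PO|² − r² = 281, so PT = √281.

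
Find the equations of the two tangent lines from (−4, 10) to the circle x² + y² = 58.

3x + 7y = 58 and 7x − 3y = −58

Let a tangent through (−4, 10) have slope m. Its distance from (0, 0) must equal √58:
(4m − (−10))² = 58(m² + 1)
21m² − 40m − 21 = 0, so m = −3/7 or m = 7/3.
Through (−4, 10) these give 3x + 7y = 58 and 7x − 3y = −58.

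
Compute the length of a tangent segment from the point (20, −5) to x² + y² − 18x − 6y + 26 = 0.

11

The centre is (9, 3) and r = 8. The square of the distance from P to the centre is 121 + 64 = 185.
By the tangent–radius right angle, tangent length = √(|PO|² − r²) = √121 = 11.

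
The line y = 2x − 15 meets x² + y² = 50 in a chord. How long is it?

Centre (0, 0), r² = 50. Perpendicular distance d from centre to line = |−15| / √5 = 15/√5.
Chord = 2√(r² − d²) = 2·√(5) = 2√5.

2√5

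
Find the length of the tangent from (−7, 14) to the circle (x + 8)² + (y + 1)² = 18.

Centre (−8, −1), r² = 18. |PO|² = (1)² + (15)² = 226.
Power of the point: PT² = |PO|² − r² = 208, so PT = 4√13.

4√13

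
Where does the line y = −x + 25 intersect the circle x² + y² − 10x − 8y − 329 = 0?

(2, 23) and (24, 1)

Substitute y = −x + 25:
2x² − 52x + 96 = 0  ⟹  x² − 26x + 48 = 0
x = 24 or x = 2, giving (24, 1) and (2, 23).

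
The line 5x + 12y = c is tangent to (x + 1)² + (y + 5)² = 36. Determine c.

c = −143 or c = 13

For a tangent, require d(centre, line) = r = 6.
|5·(−1) + 12·(−5) − c| / √169 = 6
|c − (−65)| = 6·13, so c = 13 or c = −143.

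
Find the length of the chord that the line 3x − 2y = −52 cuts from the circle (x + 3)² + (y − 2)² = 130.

Substitute y = (52 + 3x)/2:
13x² + 312x + 1820 = 0  ⟹  x² + 24x + 140 = 0
x = −10 or x = −14, giving (−10, 11) and (−14, 5).
Chord length = distance between (−10, 11) and (−14, 5) = √52 = 2√13.

2√13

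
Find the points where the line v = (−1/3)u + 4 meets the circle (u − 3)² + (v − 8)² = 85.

Express v = (12 − u)/3 and substitute into the circle:
10u² − 30u − 540 = 0  ⟹  u² − 3u − 54 = 0
u = 9 or u = −6, giving (9, 1) and (−6, 6).

(−6, 6) and (9, 1)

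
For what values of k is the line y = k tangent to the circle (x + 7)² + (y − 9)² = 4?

k = 7 or k = 11

The line touches the circle iff its distance from (−7, 9) is 2:
|0·(−7) + 1·9 − k| / √1 = 2
|k − (9)| = 2, so k = 11 or k = 7.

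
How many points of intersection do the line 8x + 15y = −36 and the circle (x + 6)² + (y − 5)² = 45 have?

Substituting the line into the circle gives 289x² + 4476x + 10296 = 0.
Δ = 20034576 − 11902176 = 8132400.
Two real roots: the line is a secant.

2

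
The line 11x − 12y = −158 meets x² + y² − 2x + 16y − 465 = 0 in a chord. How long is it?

From the line, y = (158 + 11x)/12. Substituting:
265x² + 5300x − 11660 = 0  ⟹  x² + 20x − 44 = 0
x = 2 or x = −22, giving (2, 15) and (−22, −7).
Chord length = distance between (2, 15) and (−22, −7) = √1060 = 2√265.

2√265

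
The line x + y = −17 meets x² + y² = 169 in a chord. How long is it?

7√2

The distance from (0, 0) to the line is 17/√2, and r² = 169.
Chord = 2√(r² − d²) = 2·√(49/2) = 7√2.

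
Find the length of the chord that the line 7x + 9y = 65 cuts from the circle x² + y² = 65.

Express y = (65 − 7x)/9 and substitute into the circle:
130x² − 910x − 1040 = 0  ⟹  x² − 7x − 8 = 0
x = 8 or x = −1, giving (8, 1) and (−1, 8).
|(8, 1) − (−1, 8)| = √((9)² + (−7)²) = √130.

√130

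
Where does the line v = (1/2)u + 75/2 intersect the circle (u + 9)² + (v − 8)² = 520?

Express v = (75 + u)/2 and substitute into the circle:
5u² + 190u + 1725 = 0  ⟹  u² + 38u + 345 = 0
u = −15 or u = −23, giving (−15, 30) and (−23, 26).

(−23, 26) and (−15, 30)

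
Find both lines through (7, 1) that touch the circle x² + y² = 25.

Let a tangent through (7, 1) have slope m. Its distance from (0, 0) must equal 5:
(−7m − (−1))² = 25(m² + 1)
12m² − 7m − 12 = 0, so m = 4/3 or m = −3/4.
Through (7, 1) these give 4x − 3y = 25 and 3x + 4y = 25.

4x − 3y = 25 and 3x + 4y = 25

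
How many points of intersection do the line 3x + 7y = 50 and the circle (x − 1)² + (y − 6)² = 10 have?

2

Substituting the line into the circle gives 58x² − 146x − 377 = 0.
Δ = 21316 − (−87464) = 108780.
Two real roots: the line is a secant.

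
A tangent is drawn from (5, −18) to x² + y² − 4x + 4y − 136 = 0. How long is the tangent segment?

11

Centre (2, −2), r² = 144. |PO|² = (3)² + (−16)² = 265.
By the tangent–radius right angle, tangent length = √(|PO|² − r²) = √121 = 11.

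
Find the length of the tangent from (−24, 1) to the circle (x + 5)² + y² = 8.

Centre (−5, 0), r² = 8. |PO|² = (−19)² + (1)² = 362.
The tangent meets the radius at right angles, so tangent² = |PO|² − r² = 362 − 8 = 354.

√354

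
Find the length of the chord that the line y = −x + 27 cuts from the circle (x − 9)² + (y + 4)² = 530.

24√2

From the line, y = −x + 27. Substituting:
2x² − 80x + 512 = 0  ⟹  x² − 40x + 256 = 0
x = 32 or x = 8, giving (32, −5) and (8, 19).
|(32, −5) − (8, 19)| = √((24)² + (−24)²) = 24√2.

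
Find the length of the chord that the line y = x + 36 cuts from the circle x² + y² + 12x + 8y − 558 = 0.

Centre (−6, −4), r² = 610. Perpendicular distance d from centre to line = |34| / √2 = 34/√2.
Half the chord is √(r² − d²) = √(32), so the full chord is 8√2.

8√2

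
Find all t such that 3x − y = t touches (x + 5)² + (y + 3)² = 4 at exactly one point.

For a tangent, require d(centre, line) = r = 2.
|3·(−5) − 1·(−3) − t| / √10 = 2
|t − (−12)| = 2√10.

t = −12 ± 2√10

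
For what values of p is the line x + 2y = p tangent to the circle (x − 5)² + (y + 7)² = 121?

For a tangent, require d(centre, line) = r = 11.
|1·5 + 2·(−7) − p| / √5 = 11
|p − (−9)| = 11√5.

p = −9 ± 11√5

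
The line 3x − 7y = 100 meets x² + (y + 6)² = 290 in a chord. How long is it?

4√58

The distance from (0, −6) to the line is 58/√58, and r² = 290.
Chord = 2√(r² − d²) = 2·√(232) = 4√58.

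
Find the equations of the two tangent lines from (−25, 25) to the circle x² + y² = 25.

3x + 4y = 25 and 4x + 3y = −25

A line y − (25) = m(x − (−25)) is tangent when its distance from (0, 0) is 5:
(25m − (−25))² = 25(m² + 1)
12m² + 25m + 12 = 0, so m = −3/4 or m = −4/3.
With m = −3/4: 3x + 4y = 25. With m = −4/3: 4x + 3y = −25.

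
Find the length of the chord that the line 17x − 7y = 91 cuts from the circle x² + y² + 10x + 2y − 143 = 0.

13√2

Express y = (−91 + 17x)/7 and substitute into the circle:
338x² − 2366x = 0  ⟹  x² − 7x = 0
x = 7 or x = 0, giving (7, 4) and (0, −13).
|(7, 4) − (0, −13)| = √((7)² + (17)²) = 13√2.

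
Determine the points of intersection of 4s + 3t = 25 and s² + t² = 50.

(1, 7) and (7, −1)

From the line, t = (25 − 4s)/3. Substituting:
25s² − 200s + 175 = 0  ⟹  s² − 8s + 7 = 0
s = 7 or s = 1, giving (7, −1) and (1, 7).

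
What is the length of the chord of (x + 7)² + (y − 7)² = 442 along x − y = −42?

10√2

Substitute y = x + 42:
2x² + 84x + 832 = 0  ⟹  x² + 42x + 416 = 0
x = −16 or x = −26, giving (−16, 26) and (−26, 16).
|(−16, 26) − (−26, 16)| = √((10)² + (10)²) = 10√2.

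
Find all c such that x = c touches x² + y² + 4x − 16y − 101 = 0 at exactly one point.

The line touches the circle iff its distance from (−2, 8) is 13:
|1·(−2) + 0·8 − c| / √1 = 13
|c − (−2)| = 13, so c = 11 or c = −15.

c = −15 or c = 11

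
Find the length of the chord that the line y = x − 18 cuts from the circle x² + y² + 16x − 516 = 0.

22√2

The distance from (−8, 0) to the line is 26/√2, and r² = 580.
Chord = 2√(r² − d²) = 2·√(242) = 22√2.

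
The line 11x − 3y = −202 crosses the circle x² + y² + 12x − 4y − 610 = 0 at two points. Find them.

(−23, −17) and (−11, 27)

From the line, y = (202 + 11x)/3. Substituting:
130x² + 4420x + 32890 = 0  ⟹  x² + 34x + 253 = 0
x = −11 or x = −23, giving (−11, 27) and (−23, −17).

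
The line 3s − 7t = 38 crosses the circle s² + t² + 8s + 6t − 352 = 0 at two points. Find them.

Substitute t = (−38 + 3s)/7:
58s² + 290s − 17400 = 0  ⟹  s² + 5s − 300 = 0
s = 15 or s = −20, giving (15, 1) and (−20, −14).

(−20, −14) and (15, 1)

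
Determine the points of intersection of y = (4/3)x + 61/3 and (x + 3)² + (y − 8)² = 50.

(−10, 7) and (−4, 15)

From the line, y = (61 + 4x)/3. Substituting:
25x² + 350x + 1000 = 0  ⟹  x² + 14x + 40 = 0
x = −4 or x = −10, giving (−4, 15) and (−10, 7).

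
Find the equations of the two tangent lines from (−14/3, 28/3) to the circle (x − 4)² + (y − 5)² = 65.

A line y − (28/3) = m(x − (−14/3)) is tangent when its distance from (4, 5) is √65:
[m·(26/3) − (−13/3)]² = 65(m² + 1)
7m² + 52m − 32 = 0, so m = 4/7 or m = −8.
With m = 4/7: 4x − 7y = −84. With m = −8: 8x + y = −28.

4x − 7y = −84 and 8x + y = −28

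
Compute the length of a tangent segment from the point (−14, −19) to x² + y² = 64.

√493

The centre is (0, 0) and r = 8. The square of the distance from P to the centre is 196 + 361 = 557.
By the tangent–radius right angle, tangent length = √(|PO|² − r²) = √493.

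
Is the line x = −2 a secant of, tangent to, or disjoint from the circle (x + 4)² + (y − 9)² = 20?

Centre (−4, 9), r² = 20. Distance² from centre to line = (−2)² = 4.
Since d² < r², the line cuts the circle twice.

secant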